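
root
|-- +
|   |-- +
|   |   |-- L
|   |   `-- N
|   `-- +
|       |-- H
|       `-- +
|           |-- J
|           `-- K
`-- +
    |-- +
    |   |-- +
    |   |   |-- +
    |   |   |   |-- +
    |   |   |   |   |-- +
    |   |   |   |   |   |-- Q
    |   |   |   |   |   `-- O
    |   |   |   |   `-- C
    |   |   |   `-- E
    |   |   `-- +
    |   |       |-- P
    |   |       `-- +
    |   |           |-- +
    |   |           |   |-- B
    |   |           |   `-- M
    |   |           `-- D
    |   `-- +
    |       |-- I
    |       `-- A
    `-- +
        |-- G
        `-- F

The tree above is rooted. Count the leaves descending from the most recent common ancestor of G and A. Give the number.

The MRCA of G and A is the node subtending ((((((Q,O),C),E),(P,((B,M),D))),(I,A)),(G,F)).
That clade contains 12 terminal taxa: A, B, C, D, E, F, G, I, M, O, P, Q.

12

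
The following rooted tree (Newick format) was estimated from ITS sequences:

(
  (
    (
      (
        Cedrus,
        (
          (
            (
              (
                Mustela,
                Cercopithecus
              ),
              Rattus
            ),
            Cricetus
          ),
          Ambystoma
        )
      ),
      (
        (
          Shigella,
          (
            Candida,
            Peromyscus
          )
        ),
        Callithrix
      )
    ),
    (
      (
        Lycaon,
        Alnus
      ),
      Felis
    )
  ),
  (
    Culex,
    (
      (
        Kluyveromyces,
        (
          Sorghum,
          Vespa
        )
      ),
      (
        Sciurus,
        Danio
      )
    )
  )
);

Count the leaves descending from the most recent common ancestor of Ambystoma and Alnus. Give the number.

13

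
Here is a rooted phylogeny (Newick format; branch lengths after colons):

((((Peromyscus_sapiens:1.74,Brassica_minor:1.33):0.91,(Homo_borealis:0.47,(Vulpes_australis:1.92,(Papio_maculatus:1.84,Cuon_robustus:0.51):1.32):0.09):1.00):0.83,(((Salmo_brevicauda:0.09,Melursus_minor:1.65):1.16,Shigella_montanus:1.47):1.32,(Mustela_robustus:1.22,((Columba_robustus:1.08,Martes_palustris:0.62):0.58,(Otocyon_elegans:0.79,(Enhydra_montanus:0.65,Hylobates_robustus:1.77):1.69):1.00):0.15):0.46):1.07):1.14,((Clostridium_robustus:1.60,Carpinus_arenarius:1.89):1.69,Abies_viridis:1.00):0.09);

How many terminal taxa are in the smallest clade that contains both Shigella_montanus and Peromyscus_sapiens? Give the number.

The MRCA of Shigella_montanus and Peromyscus_sapiens is the node subtending (((Peromyscus_sapiens,Brassica_minor),(Homo_borealis,(Vulpes_australis,(Papio_maculatus,Cuon_robustus)))),(((Salmo_brevicauda,Melursus_minor),Shigella_montanus),(Mustela_robustus,((Columba_robustus,Martes_palustris),(Otocyon_elegans,(Enhydra_montanus,Hylobates_robustus)))))).
That clade contains 15 terminal taxa: Brassica_minor, Columba_robustus, Cuon_robustus, Enhydra_montanus, Homo_borealis, Hylobates_robustus, Martes_palustris, Melursus_minor, Mustela_robustus, Otocyon_elegans, Papio_maculatus, Peromyscus_sapiens, Salmo_brevicauda, Shigella_montanus, Vulpes_australis.

15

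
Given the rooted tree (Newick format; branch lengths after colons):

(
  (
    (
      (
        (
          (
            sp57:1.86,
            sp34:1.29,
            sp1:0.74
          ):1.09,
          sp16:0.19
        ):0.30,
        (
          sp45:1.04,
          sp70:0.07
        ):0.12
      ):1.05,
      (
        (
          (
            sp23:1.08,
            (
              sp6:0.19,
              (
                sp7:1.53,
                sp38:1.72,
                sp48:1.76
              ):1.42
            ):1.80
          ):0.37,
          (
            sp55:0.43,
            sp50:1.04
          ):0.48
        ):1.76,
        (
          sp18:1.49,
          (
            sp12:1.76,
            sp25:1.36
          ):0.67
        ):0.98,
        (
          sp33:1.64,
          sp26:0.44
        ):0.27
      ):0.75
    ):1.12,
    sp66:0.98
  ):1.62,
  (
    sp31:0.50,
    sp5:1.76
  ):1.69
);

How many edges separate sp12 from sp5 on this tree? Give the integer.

The MRCA of sp12 and sp5 is the root of the tree.
From sp12 up to that node: 6 branches. From sp5 up to the same node: 2 branches. Total: 6 + 2 = 8.

8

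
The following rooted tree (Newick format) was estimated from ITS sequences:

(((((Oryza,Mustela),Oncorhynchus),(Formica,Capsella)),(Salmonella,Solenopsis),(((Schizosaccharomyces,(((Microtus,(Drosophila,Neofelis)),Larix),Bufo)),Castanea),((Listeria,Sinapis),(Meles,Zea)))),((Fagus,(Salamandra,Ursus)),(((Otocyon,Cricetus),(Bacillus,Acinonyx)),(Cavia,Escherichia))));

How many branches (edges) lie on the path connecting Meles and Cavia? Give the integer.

9

The MRCA of Meles and Cavia is the root of the tree.
From Meles up to that node: 5 branches. From Cavia up to the same node: 4 branches. Total: 5 + 4 = 9.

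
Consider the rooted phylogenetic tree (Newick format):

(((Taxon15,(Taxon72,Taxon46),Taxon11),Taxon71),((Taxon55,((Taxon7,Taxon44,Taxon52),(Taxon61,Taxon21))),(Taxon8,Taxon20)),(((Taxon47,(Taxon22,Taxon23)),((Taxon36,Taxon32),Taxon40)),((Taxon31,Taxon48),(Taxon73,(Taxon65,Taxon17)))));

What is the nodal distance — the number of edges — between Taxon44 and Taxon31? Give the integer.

9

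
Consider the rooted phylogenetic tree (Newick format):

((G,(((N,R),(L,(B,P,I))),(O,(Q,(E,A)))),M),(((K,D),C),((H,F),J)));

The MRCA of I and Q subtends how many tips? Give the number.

10

The MRCA of I and Q is the node subtending (((N,R),(L,(B,P,I))),(O,(Q,(E,A)))).
That clade contains 10 terminal taxa: A, B, E, I, L, N, O, P, Q, R.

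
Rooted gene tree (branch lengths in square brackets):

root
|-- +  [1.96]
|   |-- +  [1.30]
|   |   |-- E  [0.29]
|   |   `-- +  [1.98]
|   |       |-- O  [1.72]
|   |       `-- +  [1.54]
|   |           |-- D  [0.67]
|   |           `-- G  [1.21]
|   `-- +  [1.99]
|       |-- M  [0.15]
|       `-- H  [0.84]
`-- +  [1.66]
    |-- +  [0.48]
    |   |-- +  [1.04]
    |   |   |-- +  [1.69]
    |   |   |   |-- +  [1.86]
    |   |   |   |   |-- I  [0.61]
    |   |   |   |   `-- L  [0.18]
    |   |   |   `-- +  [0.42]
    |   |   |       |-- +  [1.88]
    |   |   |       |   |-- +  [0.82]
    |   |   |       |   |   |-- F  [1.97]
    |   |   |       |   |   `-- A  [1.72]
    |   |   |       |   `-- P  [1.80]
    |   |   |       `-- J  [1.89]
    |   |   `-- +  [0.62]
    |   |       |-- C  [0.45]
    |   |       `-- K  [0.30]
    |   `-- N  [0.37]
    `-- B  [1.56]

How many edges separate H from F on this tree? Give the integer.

11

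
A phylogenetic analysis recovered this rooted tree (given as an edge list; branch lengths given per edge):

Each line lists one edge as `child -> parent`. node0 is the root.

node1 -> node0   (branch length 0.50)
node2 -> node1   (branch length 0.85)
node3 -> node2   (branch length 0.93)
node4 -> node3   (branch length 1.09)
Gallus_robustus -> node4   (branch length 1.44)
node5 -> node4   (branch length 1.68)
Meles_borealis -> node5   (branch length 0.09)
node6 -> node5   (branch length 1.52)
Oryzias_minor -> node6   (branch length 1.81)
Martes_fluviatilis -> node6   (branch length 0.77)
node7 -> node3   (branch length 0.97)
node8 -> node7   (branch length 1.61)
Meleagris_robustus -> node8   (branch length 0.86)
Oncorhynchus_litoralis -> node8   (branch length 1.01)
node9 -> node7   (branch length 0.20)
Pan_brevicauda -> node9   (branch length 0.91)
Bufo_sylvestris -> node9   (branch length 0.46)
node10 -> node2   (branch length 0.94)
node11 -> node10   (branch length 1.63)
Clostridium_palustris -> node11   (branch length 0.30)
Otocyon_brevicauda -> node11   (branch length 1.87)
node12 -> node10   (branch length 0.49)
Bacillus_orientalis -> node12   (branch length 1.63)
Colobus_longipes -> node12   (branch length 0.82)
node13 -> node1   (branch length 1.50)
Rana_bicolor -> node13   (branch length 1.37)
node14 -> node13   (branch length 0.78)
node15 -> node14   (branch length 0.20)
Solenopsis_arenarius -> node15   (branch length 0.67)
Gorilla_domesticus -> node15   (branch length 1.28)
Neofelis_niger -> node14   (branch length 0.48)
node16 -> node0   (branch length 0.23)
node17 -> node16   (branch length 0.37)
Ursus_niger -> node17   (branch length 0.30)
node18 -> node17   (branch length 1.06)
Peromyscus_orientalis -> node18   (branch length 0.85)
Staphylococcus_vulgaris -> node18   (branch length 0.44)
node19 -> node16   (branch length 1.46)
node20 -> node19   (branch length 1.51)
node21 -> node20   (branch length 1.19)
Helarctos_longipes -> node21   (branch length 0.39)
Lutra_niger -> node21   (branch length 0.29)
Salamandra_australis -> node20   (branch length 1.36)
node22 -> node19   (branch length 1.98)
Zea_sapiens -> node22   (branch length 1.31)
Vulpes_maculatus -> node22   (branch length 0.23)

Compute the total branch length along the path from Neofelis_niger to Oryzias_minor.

10.64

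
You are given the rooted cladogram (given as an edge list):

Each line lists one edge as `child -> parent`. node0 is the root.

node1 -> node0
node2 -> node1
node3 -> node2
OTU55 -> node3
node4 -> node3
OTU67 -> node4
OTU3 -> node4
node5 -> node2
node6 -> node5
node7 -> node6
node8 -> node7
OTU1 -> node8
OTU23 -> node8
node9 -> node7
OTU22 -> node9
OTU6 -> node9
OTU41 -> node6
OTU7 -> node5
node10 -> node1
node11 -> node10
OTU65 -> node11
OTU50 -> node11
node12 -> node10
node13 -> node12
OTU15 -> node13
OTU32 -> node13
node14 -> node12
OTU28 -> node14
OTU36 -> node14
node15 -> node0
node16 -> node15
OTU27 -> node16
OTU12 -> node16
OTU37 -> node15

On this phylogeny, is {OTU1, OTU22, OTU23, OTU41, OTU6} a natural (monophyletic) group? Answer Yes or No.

The most recent common ancestor of these taxa subtends (((OTU1,OTU23),(OTU22,OTU6)),OTU41).
That clade has exactly 5 tips — every listed taxon and nothing else — so the group is monophyletic.

Yes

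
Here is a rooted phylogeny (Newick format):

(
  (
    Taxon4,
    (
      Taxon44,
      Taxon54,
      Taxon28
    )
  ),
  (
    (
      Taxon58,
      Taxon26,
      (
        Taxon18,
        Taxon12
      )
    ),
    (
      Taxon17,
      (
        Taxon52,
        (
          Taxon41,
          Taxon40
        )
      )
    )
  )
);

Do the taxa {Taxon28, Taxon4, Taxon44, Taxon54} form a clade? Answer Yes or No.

The most recent common ancestor of these taxa subtends (Taxon4,(Taxon44,Taxon54,Taxon28)).
That clade has exactly 4 tips — every listed taxon and nothing else — so the group is monophyletic.

Yes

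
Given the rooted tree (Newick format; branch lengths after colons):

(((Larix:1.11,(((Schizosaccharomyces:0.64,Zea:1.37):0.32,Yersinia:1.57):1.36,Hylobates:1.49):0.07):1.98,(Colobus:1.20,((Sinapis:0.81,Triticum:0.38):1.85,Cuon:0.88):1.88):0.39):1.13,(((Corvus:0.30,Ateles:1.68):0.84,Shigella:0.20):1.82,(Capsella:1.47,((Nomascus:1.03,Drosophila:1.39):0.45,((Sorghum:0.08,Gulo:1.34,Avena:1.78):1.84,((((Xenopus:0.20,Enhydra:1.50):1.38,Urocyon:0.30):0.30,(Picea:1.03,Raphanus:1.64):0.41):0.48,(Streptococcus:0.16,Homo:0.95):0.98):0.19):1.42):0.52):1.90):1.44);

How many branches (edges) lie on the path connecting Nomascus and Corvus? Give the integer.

7

The MRCA of Nomascus and Corvus is the node subtending (((Corvus,Ateles),Shigella),(Capsella,((Nomascus,Drosophila),((Sorghum,Gulo,Avena),((((Xenopus,Enhydra),Urocyon),(Picea,Raphanus)),(Streptococcus,Homo)))))).
From Nomascus up to that node: 4 branches. From Corvus up to the same node: 3 branches. Total: 4 + 3 = 7.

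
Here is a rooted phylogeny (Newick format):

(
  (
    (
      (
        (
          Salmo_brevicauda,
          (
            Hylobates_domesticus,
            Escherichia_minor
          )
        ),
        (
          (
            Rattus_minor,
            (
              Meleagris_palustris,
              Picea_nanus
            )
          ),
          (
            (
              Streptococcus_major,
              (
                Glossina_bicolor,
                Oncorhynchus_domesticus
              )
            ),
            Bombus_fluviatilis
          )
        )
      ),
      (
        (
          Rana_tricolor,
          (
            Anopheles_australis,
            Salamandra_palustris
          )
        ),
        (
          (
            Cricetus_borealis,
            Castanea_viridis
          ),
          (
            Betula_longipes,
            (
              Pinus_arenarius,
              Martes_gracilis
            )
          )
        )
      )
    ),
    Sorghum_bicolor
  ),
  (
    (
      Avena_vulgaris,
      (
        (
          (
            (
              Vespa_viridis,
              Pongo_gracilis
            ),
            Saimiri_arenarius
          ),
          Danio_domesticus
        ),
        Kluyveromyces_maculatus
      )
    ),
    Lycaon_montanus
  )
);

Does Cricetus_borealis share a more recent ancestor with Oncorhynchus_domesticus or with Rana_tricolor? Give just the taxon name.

Rana_tricolor

The MRCA of Cricetus_borealis and Rana_tricolor subtends ((Rana_tricolor,(Anopheles_australis,Salamandra_palustris)),((Cricetus_borealis,Castanea_viridis),(Betula_longipes,(Pinus_arenarius,Martes_gracilis)))) (8 taxa).
The MRCA of Cricetus_borealis and Oncorhynchus_domesticus subtends (((Salmo_brevicauda,(Hylobates_domesticus,Escherichia_minor)),((Rattus_minor,(Meleagris_palustris,Picea_nanus)),((Streptococcus_major,(Glossina_bicolor,Oncorhynchus_domesticus)),Bombus_fluviatilis))),((Rana_tricolor,(Anopheles_australis,Salamandra_palustris)),((Cricetus_borealis,Castanea_viridis),(Betula_longipes,(Pinus_arenarius,Martes_gracilis))))) (18 taxa).
The first is nested inside the second, so Cricetus_borealis shares a more recent common ancestor with Rana_tricolor.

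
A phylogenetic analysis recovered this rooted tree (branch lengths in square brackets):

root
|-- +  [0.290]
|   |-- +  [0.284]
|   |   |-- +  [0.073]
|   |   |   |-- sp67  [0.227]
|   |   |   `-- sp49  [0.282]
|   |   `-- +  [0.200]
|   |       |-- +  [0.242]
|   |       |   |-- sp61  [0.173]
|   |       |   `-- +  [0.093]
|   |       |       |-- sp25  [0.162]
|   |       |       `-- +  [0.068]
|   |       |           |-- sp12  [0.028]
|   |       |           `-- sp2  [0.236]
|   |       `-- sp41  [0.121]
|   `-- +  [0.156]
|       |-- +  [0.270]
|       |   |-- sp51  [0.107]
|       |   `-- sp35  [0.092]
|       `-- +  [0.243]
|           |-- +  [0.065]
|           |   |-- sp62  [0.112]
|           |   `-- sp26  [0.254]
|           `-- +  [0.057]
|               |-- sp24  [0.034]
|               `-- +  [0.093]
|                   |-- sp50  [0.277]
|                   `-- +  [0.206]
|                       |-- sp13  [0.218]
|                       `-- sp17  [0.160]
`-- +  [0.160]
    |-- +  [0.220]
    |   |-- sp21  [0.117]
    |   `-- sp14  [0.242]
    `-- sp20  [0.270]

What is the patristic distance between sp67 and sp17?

The path runs sp67 → … → MRCA → … → sp17; the MRCA is the node subtending (((sp67,sp49),((sp61,(sp25,(sp12,sp2))),sp41)),((sp51,sp35),((sp62,sp26),(sp24,(sp50,(sp13,sp17)))))).
Branch lengths along that path: 0.227 + 0.073 + 0.284 + 0.156 + 0.243 + 0.057 + 0.093 + 0.206 + 0.160 = 1.499.

1.499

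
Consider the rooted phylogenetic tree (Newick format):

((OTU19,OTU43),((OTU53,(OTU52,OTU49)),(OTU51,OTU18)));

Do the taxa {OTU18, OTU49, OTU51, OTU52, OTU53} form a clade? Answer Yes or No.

The most recent common ancestor of these taxa subtends ((OTU53,(OTU52,OTU49)),(OTU51,OTU18)).
That clade has exactly 5 tips — every listed taxon and nothing else — so the group is monophyletic.

Yes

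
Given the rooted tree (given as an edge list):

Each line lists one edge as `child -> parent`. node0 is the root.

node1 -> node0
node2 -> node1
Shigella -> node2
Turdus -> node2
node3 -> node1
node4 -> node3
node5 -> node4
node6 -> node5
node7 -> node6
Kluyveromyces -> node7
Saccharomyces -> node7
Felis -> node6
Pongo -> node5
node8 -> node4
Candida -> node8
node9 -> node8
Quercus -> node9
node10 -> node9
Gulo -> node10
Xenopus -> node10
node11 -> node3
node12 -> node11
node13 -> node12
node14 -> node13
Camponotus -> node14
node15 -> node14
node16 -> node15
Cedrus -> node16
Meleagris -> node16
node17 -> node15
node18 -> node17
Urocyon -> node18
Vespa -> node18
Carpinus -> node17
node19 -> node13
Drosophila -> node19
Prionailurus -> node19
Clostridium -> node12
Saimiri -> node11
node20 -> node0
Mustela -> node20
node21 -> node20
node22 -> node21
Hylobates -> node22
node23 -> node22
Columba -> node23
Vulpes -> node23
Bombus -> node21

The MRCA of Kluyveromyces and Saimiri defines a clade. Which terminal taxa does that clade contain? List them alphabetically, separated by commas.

Tracing Kluyveromyces: it sits inside (Kluyveromyces,Saccharomyces).
Tracing Saimiri: it sits inside ((((Camponotus,((Cedrus,Meleagris),((Urocyon,Vespa),Carpinus))),(Drosophila,Prionailurus)),Clostridium),Saimiri).
The smallest clade enclosing both is (((((Kluyveromyces,Saccharomyces),Felis),Pongo),(Candida,(Quercus,(Gulo,Xenopus)))),((((Camponotus,((Cedrus,Meleagris),((Urocyon,Vespa),Carpinus))),(Drosophila,Prionailurus)),Clostridium),Saimiri)); the answer is its 18 terminal taxa in alphabetical order.

Camponotus, Candida, Carpinus, Cedrus, Clostridium, Drosophila, Felis, Gulo, Kluyveromyces, Meleagris, Pongo, Prionailurus, Quercus, Saccharomyces, Saimiri, Urocyon, Vespa, Xenopus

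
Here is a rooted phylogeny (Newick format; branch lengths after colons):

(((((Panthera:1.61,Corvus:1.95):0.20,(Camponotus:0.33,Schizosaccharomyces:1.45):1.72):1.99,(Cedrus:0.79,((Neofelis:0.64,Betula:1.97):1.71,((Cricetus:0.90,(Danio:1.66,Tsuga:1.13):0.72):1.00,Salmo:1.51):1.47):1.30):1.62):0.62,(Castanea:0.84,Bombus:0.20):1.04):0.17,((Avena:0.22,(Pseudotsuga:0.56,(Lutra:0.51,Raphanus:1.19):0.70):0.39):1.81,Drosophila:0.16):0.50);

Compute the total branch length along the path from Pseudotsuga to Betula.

10.65

The path runs Pseudotsuga → … → MRCA → … → Betula; the MRCA is the root of the tree.
Branch lengths along that path: 0.56 + 0.39 + 1.81 + 0.50 + 0.17 + 0.62 + 1.62 + 1.30 + 1.71 + 1.97 = 10.65.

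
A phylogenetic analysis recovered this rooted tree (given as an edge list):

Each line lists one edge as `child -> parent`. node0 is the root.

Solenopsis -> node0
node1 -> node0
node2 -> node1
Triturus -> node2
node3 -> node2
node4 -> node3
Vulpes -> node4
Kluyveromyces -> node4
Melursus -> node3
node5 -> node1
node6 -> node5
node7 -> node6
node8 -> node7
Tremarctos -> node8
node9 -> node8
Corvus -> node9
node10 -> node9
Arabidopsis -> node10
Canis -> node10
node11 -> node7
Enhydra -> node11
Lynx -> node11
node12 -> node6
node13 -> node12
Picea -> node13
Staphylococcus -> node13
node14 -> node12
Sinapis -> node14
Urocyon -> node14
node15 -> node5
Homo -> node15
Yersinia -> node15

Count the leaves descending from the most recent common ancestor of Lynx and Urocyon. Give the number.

10

The MRCA of Lynx and Urocyon is the node subtending (((Tremarctos,(Corvus,(Arabidopsis,Canis))),(Enhydra,Lynx)),((Picea,Staphylococcus),(Sinapis,Urocyon))).
That clade contains 10 terminal taxa: Arabidopsis, Canis, Corvus, Enhydra, Lynx, Picea, Sinapis, Staphylococcus, Tremarctos, Urocyon.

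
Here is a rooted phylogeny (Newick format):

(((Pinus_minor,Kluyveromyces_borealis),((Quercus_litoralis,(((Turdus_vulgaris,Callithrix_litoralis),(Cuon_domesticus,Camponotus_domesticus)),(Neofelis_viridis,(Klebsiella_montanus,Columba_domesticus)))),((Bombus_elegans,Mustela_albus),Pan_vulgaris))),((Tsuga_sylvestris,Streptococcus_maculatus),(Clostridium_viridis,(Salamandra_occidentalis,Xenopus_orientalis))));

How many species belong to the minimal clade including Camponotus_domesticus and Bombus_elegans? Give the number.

The MRCA of Camponotus_domesticus and Bombus_elegans is the node subtending ((Quercus_litoralis,(((Turdus_vulgaris,Callithrix_litoralis),(Cuon_domesticus,Camponotus_domesticus)),(Neofelis_viridis,(Klebsiella_montanus,Columba_domesticus)))),((Bombus_elegans,Mustela_albus),Pan_vulgaris)).
That clade contains 11 terminal taxa: Bombus_elegans, Callithrix_litoralis, Camponotus_domesticus, Columba_domesticus, Cuon_domesticus, Klebsiella_montanus, Mustela_albus, Neofelis_viridis, Pan_vulgaris, Quercus_litoralis, Turdus_vulgaris.

11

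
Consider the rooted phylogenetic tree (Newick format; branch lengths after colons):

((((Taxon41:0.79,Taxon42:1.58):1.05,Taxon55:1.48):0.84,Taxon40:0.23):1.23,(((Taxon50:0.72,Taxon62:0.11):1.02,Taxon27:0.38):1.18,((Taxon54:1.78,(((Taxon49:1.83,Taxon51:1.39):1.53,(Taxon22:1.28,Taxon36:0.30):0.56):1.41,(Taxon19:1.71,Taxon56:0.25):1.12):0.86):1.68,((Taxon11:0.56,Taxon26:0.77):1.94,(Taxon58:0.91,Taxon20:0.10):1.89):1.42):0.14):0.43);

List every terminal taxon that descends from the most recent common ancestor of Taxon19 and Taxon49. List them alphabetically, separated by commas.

Tracing Taxon19: it sits inside (Taxon19,Taxon56).
Tracing Taxon49: it sits inside (Taxon49,Taxon51).
The smallest clade enclosing both is (((Taxon49,Taxon51),(Taxon22,Taxon36)),(Taxon19,Taxon56)); the answer is its 6 terminal taxa in alphabetical order.

Taxon19, Taxon22, Taxon36, Taxon49, Taxon51, Taxon56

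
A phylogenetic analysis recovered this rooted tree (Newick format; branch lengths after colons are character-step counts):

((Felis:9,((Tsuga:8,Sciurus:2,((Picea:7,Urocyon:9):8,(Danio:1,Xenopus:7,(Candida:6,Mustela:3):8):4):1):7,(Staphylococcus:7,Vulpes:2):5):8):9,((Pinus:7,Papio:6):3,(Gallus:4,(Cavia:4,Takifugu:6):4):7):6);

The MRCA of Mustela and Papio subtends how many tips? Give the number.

16

The MRCA of Mustela and Papio is the root, so the clade is the entire tree.
That clade contains 16 terminal taxa: Candida, Cavia, Danio, Felis, Gallus, Mustela, Papio, Picea, Pinus, Sciurus, Staphylococcus, Takifugu, Tsuga, Urocyon, Vulpes, Xenopus.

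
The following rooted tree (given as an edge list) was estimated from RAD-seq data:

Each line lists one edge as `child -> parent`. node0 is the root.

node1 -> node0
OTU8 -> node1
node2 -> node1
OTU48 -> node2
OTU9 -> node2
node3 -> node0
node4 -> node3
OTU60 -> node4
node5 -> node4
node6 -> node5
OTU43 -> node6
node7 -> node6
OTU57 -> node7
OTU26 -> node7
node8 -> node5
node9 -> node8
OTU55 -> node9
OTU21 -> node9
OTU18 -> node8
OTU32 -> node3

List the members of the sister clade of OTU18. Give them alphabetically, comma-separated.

OTU21, OTU55

OTU18 attaches to the tree at the node subtending ((OTU55,OTU21),OTU18).
The other lineage descending from that same node — the sister group — is (OTU55,OTU21); its 2 tips in alphabetical order are the answer.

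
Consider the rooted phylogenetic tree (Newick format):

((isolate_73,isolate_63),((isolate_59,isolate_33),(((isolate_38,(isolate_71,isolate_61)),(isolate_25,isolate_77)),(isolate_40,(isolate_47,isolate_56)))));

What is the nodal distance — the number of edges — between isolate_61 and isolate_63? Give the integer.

The MRCA of isolate_61 and isolate_63 is the root of the tree.
From isolate_61 up to that node: 6 branches. From isolate_63 up to the same node: 2 branches. Total: 6 + 2 = 8.

8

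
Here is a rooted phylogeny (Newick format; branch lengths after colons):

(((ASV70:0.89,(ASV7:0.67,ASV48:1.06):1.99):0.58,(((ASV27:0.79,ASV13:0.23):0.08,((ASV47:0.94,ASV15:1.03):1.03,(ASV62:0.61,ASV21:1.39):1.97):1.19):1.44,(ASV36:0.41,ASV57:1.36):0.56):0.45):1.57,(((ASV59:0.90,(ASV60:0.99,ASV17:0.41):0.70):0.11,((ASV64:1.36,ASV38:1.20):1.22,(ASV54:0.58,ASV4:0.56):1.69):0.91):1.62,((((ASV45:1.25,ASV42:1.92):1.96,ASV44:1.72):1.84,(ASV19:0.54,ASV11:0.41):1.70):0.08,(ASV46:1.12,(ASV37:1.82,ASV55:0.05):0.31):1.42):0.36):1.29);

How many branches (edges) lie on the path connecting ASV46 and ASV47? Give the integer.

The MRCA of ASV46 and ASV47 is the root of the tree.
From ASV46 up to that node: 4 branches. From ASV47 up to the same node: 6 branches. Total: 4 + 6 = 10.

10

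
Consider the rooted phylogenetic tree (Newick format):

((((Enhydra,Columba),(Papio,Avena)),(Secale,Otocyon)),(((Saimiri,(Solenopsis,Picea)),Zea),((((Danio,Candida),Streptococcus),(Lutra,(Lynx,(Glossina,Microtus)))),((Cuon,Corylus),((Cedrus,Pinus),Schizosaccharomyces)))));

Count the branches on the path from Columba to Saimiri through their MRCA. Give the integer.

8

The MRCA of Columba and Saimiri is the root of the tree.
From Columba up to that node: 4 branches. From Saimiri up to the same node: 4 branches. Total: 4 + 4 = 8.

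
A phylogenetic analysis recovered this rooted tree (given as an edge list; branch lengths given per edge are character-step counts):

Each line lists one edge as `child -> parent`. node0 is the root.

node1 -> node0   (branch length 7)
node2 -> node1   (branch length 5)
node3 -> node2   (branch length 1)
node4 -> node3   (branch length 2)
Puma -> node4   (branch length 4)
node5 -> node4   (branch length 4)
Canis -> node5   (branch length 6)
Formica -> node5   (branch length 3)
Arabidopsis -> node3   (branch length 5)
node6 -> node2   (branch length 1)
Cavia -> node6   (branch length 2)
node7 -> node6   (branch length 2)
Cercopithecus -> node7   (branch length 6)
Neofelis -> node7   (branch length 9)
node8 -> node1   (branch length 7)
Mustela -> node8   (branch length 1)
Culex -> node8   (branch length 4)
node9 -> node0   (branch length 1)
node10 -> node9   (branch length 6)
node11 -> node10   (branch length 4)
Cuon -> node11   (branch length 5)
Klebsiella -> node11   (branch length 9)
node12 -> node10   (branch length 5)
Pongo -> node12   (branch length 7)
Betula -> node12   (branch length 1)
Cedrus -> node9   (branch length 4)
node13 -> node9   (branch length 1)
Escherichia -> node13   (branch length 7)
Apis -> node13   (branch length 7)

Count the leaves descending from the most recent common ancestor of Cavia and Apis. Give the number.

The MRCA of Cavia and Apis is the root, so the clade is the entire tree.
That clade contains 16 terminal taxa: Apis, Arabidopsis, Betula, Canis, Cavia, Cedrus, Cercopithecus, Culex, Cuon, Escherichia, Formica, Klebsiella, Mustela, Neofelis, Pongo, Puma.

16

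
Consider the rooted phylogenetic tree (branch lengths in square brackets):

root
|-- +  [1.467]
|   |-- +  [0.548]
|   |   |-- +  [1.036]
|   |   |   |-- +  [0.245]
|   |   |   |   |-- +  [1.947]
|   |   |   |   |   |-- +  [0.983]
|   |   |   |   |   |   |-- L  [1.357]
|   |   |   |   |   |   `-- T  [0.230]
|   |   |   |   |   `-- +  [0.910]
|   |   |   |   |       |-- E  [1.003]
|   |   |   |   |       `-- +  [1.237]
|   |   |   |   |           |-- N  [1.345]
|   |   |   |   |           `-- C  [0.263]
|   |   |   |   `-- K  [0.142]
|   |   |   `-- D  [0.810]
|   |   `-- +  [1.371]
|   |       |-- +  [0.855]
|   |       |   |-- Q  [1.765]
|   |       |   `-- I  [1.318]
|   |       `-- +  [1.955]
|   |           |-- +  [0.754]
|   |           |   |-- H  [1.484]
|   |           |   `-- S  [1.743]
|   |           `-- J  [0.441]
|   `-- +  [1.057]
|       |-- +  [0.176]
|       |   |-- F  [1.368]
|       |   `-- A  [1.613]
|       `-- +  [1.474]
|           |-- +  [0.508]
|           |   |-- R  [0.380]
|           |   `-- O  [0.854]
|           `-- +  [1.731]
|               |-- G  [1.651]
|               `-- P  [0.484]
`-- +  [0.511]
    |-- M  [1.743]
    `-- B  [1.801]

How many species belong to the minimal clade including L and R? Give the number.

18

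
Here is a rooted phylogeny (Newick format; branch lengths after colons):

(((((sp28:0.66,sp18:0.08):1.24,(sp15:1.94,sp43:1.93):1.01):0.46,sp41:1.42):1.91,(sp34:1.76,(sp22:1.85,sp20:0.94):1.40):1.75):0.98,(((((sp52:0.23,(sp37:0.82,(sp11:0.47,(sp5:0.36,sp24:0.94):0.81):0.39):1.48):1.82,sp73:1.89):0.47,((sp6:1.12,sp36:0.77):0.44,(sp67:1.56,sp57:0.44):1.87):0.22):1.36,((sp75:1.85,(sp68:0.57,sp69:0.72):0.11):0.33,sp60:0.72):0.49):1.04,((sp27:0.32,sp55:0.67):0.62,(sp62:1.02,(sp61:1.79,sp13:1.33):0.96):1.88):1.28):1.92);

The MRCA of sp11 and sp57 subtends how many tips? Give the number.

10

The MRCA of sp11 and sp57 is the node subtending (((sp52,(sp37,(sp11,(sp5,sp24)))),sp73),((sp6,sp36),(sp67,sp57))).
That clade contains 10 terminal taxa: sp11, sp24, sp36, sp37, sp5, sp52, sp57, sp6, sp67, sp73.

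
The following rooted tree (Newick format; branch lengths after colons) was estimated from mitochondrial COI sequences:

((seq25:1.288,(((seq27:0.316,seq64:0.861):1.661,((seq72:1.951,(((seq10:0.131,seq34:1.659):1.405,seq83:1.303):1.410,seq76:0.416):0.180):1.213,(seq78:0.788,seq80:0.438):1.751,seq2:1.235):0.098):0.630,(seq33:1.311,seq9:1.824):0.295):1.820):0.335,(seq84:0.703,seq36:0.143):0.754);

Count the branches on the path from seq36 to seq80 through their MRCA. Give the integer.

8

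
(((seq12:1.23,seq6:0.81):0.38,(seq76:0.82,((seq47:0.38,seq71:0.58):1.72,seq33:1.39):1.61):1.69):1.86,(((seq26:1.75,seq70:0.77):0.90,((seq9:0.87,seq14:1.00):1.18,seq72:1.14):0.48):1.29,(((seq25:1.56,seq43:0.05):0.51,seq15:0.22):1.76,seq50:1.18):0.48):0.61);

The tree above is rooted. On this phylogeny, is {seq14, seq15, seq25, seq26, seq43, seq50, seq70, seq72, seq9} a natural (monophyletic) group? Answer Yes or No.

Yes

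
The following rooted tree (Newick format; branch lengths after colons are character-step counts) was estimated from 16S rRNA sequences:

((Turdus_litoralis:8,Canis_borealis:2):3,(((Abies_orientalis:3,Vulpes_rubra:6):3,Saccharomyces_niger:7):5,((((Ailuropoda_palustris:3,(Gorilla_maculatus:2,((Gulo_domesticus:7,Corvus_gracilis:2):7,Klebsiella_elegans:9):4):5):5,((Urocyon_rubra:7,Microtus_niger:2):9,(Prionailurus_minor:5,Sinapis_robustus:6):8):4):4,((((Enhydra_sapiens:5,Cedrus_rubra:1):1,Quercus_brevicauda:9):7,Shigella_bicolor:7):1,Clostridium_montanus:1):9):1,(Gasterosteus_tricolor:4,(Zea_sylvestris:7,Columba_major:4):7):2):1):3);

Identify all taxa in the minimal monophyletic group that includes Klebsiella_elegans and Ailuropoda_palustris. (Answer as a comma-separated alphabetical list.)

Ailuropoda_palustris, Corvus_gracilis, Gorilla_maculatus, Gulo_domesticus, Klebsiella_elegans

Tracing Klebsiella_elegans: it sits inside ((Gulo_domesticus,Corvus_gracilis),Klebsiella_elegans).
Tracing Ailuropoda_palustris: it sits inside (Ailuropoda_palustris,(Gorilla_maculatus,((Gulo_domesticus,Corvus_gracilis),Klebsiella_elegans))).
The smallest clade enclosing both is (Ailuropoda_palustris,(Gorilla_maculatus,((Gulo_domesticus,Corvus_gracilis),Klebsiella_elegans))); the answer is its 5 terminal taxa in alphabetical order.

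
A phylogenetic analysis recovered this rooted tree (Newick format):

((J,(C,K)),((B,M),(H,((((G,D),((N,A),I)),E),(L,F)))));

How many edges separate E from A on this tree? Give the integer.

5

The MRCA of E and A is the node subtending (((G,D),((N,A),I)),E).
From E up to that node: 1 branch. From A up to the same node: 4 branches. Total: 1 + 4 = 5.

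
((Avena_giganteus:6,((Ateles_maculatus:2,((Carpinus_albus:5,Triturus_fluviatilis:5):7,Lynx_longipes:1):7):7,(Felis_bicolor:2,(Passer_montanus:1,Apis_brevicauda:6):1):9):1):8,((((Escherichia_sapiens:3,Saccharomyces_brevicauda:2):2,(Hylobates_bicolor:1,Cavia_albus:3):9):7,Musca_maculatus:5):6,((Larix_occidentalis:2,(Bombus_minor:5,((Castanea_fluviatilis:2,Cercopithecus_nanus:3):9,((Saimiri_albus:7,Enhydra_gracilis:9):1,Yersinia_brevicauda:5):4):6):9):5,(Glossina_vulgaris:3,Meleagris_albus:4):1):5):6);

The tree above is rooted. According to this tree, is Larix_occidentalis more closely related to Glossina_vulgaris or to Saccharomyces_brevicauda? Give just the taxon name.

Glossina_vulgaris

The MRCA of Larix_occidentalis and Glossina_vulgaris subtends ((Larix_occidentalis,(Bombus_minor,((Castanea_fluviatilis,Cercopithecus_nanus),((Saimiri_albus,Enhydra_gracilis),Yersinia_brevicauda)))),(Glossina_vulgaris,Meleagris_albus)) (9 taxa).
The MRCA of Larix_occidentalis and Saccharomyces_brevicauda subtends ((((Escherichia_sapiens,Saccharomyces_brevicauda),(Hylobates_bicolor,Cavia_albus)),Musca_maculatus),((Larix_occidentalis,(Bombus_minor,((Castanea_fluviatilis,Cercopithecus_nanus),((Saimiri_albus,Enhydra_gracilis),Yersinia_brevicauda)))),(Glossina_vulgaris,Meleagris_albus))) (14 taxa).
The first is nested inside the second, so Larix_occidentalis shares a more recent common ancestor with Glossina_vulgaris.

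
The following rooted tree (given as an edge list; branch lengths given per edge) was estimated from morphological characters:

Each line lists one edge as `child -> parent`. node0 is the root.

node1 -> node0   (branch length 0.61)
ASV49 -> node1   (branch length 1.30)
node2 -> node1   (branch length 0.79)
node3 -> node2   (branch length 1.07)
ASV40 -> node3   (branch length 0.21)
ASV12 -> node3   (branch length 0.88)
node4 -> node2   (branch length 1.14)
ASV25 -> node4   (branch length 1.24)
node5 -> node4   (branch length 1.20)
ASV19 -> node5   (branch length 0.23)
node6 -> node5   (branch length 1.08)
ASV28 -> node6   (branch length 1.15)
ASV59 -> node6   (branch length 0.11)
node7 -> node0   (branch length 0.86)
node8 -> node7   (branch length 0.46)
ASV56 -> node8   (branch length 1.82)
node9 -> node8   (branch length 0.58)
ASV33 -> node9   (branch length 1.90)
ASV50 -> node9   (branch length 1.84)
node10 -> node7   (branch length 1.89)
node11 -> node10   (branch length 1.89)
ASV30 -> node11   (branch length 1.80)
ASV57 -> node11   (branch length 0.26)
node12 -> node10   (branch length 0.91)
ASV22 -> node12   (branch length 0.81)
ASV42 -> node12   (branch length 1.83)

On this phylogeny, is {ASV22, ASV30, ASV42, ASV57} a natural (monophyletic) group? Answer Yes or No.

Yes

The most recent common ancestor of these taxa subtends ((ASV30,ASV57),(ASV22,ASV42)).
That clade has exactly 4 tips — every listed taxon and nothing else — so the group is monophyletic.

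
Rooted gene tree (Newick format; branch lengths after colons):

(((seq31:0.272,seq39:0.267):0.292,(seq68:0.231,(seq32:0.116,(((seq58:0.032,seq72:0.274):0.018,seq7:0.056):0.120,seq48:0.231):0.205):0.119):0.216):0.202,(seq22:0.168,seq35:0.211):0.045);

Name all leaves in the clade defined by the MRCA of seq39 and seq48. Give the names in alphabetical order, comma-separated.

Tracing seq39: it sits inside (seq31,seq39).
Tracing seq48: it sits inside (((seq58,seq72),seq7),seq48).
The smallest clade enclosing both is ((seq31,seq39),(seq68,(seq32,(((seq58,seq72),seq7),seq48)))); the answer is its 8 terminal taxa in alphabetical order.

seq31, seq32, seq39, seq48, seq58, seq68, seq7, seq72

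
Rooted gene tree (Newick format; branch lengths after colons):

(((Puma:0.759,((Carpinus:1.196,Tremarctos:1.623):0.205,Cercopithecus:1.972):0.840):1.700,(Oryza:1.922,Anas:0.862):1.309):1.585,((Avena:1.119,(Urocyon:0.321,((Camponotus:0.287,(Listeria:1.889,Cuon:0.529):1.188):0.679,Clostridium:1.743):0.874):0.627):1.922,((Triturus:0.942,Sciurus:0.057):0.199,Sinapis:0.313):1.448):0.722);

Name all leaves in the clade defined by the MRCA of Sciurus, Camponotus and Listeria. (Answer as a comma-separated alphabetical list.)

Tracing Sciurus: it sits inside (Triturus,Sciurus).
Tracing Camponotus: it sits inside (Camponotus,(Listeria,Cuon)).
Tracing Listeria: it sits inside (Listeria,Cuon).
The smallest clade enclosing all 3 is ((Avena,(Urocyon,((Camponotus,(Listeria,Cuon)),Clostridium))),((Triturus,Sciurus),Sinapis)); the answer is its 9 terminal taxa in alphabetical order.

Avena, Camponotus, Clostridium, Cuon, Listeria, Sciurus, Sinapis, Triturus, Urocyon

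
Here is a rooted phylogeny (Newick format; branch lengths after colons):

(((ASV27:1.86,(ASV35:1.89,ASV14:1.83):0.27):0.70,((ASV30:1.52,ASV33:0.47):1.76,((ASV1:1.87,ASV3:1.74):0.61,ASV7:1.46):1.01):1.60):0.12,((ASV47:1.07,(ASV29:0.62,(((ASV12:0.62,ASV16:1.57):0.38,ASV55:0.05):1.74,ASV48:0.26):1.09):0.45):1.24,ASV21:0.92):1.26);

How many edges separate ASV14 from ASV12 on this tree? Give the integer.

11

The MRCA of ASV14 and ASV12 is the root of the tree.
From ASV14 up to that node: 4 branches. From ASV12 up to the same node: 7 branches. Total: 4 + 7 = 11.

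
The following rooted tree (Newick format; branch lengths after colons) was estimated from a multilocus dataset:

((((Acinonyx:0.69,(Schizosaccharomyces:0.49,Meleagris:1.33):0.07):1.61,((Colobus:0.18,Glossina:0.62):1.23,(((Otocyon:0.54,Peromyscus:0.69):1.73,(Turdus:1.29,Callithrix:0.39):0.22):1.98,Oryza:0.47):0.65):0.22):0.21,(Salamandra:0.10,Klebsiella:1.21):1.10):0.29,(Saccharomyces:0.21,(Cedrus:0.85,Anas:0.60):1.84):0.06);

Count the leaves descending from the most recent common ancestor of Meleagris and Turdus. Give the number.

The MRCA of Meleagris and Turdus is the node subtending ((Acinonyx,(Schizosaccharomyces,Meleagris)),((Colobus,Glossina),(((Otocyon,Peromyscus),(Turdus,Callithrix)),Oryza))).
That clade contains 10 terminal taxa: Acinonyx, Callithrix, Colobus, Glossina, Meleagris, Oryza, Otocyon, Peromyscus, Schizosaccharomyces, Turdus.

10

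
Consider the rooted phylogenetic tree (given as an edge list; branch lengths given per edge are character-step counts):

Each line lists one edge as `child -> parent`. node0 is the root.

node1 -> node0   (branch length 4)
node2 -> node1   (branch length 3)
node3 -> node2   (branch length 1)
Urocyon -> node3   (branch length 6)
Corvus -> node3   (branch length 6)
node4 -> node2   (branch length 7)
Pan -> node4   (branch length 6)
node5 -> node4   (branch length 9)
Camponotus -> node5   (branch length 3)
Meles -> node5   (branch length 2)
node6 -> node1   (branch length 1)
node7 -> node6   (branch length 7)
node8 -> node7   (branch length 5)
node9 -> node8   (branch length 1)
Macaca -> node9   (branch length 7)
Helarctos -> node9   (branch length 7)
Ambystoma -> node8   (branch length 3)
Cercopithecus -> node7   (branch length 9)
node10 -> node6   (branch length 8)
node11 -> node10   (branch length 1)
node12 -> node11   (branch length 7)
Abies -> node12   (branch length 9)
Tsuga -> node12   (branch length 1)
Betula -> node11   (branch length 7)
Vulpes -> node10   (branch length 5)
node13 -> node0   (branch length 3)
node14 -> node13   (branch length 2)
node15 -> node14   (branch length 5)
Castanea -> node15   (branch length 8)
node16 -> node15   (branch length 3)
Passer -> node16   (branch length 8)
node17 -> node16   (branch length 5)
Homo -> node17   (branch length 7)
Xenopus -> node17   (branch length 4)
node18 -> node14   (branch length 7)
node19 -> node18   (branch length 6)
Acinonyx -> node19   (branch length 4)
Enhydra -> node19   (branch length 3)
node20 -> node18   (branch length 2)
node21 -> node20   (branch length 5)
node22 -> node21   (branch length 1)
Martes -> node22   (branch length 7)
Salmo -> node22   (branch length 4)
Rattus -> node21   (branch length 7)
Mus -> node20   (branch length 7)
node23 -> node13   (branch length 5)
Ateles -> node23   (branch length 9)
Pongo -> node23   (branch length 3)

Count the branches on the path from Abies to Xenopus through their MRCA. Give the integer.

The MRCA of Abies and Xenopus is the root of the tree.
From Abies up to that node: 6 branches. From Xenopus up to the same node: 6 branches. Total: 6 + 6 = 12.

12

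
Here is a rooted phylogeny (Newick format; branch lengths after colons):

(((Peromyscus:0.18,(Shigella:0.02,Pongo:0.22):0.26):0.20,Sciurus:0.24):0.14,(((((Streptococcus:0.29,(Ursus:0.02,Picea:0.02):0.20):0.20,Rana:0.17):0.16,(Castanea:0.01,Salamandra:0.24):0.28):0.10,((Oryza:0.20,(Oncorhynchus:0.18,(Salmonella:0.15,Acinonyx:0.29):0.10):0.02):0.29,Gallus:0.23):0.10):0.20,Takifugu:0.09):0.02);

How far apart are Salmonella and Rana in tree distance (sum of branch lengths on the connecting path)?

The path runs Salmonella → … → MRCA → … → Rana; the MRCA is the node subtending ((((Streptococcus,(Ursus,Picea)),Rana),(Castanea,Salamandra)),((Oryza,(Oncorhynchus,(Salmonella,Acinonyx))),Gallus)).
Branch lengths along that path: 0.15 + 0.10 + 0.02 + 0.29 + 0.10 + 0.10 + 0.16 + 0.17 = 1.09.

1.09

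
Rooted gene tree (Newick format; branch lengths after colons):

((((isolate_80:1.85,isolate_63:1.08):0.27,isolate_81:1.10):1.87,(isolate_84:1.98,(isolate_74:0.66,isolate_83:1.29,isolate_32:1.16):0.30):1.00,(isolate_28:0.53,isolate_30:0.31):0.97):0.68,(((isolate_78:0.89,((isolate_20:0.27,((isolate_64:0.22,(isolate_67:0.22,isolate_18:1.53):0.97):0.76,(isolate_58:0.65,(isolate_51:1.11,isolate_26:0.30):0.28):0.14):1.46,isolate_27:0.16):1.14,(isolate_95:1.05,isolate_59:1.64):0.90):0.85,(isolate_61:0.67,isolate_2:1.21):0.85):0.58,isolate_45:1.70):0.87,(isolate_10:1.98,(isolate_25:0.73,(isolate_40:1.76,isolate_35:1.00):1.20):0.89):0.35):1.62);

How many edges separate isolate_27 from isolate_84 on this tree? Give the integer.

The MRCA of isolate_27 and isolate_84 is the root of the tree.
From isolate_27 up to that node: 6 branches. From isolate_84 up to the same node: 3 branches. Total: 6 + 3 = 9.

9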